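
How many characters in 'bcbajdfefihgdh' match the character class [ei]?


Character class [ei] matches any of: {e, i}
Scanning string 'bcbajdfefihgdh' character by character:
  pos 0: 'b' -> no
  pos 1: 'c' -> no
  pos 2: 'b' -> no
  pos 3: 'a' -> no
  pos 4: 'j' -> no
  pos 5: 'd' -> no
  pos 6: 'f' -> no
  pos 7: 'e' -> MATCH
  pos 8: 'f' -> no
  pos 9: 'i' -> MATCH
  pos 10: 'h' -> no
  pos 11: 'g' -> no
  pos 12: 'd' -> no
  pos 13: 'h' -> no
Total matches: 2

2


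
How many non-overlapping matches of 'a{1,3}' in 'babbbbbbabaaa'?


Pattern 'a{1,3}' matches between 1 and 3 consecutive a's (greedy).
String: 'babbbbbbabaaa'
Finding runs of a's and applying greedy matching:
  Run at pos 1: 'a' (length 1)
  Run at pos 8: 'a' (length 1)
  Run at pos 10: 'aaa' (length 3)
Matches: ['a', 'a', 'aaa']
Count: 3

3


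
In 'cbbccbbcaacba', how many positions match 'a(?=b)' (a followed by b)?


Lookahead 'a(?=b)' matches 'a' only when followed by 'b'.
String: 'cbbccbbcaacba'
Checking each position where char is 'a':
  pos 8: 'a' -> no (next='a')
  pos 9: 'a' -> no (next='c')
Matching positions: []
Count: 0

0


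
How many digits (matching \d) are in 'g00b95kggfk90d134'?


\d matches any digit 0-9.
Scanning 'g00b95kggfk90d134':
  pos 1: '0' -> DIGIT
  pos 2: '0' -> DIGIT
  pos 4: '9' -> DIGIT
  pos 5: '5' -> DIGIT
  pos 11: '9' -> DIGIT
  pos 12: '0' -> DIGIT
  pos 14: '1' -> DIGIT
  pos 15: '3' -> DIGIT
  pos 16: '4' -> DIGIT
Digits found: ['0', '0', '9', '5', '9', '0', '1', '3', '4']
Total: 9

9


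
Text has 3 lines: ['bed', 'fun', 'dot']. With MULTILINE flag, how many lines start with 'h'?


With MULTILINE flag, ^ matches the start of each line.
Lines: ['bed', 'fun', 'dot']
Checking which lines start with 'h':
  Line 1: 'bed' -> no
  Line 2: 'fun' -> no
  Line 3: 'dot' -> no
Matching lines: []
Count: 0

0


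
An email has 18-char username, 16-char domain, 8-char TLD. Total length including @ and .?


An email address has format: username@domain.tld
Username length: 18
'@' character: 1
Domain length: 16
'.' character: 1
TLD length: 8
Total = 18 + 1 + 16 + 1 + 8 = 44

44


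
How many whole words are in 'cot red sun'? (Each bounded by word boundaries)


Word boundaries (\b) mark the start/end of each word.
Text: 'cot red sun'
Splitting by whitespace:
  Word 1: 'cot'
  Word 2: 'red'
  Word 3: 'sun'
Total whole words: 3

3


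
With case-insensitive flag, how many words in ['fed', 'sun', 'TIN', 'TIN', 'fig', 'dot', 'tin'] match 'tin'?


Case-insensitive matching: compare each word's lowercase form to 'tin'.
  'fed' -> lower='fed' -> no
  'sun' -> lower='sun' -> no
  'TIN' -> lower='tin' -> MATCH
  'TIN' -> lower='tin' -> MATCH
  'fig' -> lower='fig' -> no
  'dot' -> lower='dot' -> no
  'tin' -> lower='tin' -> MATCH
Matches: ['TIN', 'TIN', 'tin']
Count: 3

3


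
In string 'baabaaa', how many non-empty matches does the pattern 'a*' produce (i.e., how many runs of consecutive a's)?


Pattern 'a*' matches zero or more a's. We want non-empty runs of consecutive a's.
String: 'baabaaa'
Walking through the string to find runs of a's:
  Run 1: positions 1-2 -> 'aa'
  Run 2: positions 4-6 -> 'aaa'
Non-empty runs found: ['aa', 'aaa']
Count: 2

2


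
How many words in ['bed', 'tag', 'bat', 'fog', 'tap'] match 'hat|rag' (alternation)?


Alternation 'hat|rag' matches either 'hat' or 'rag'.
Checking each word:
  'bed' -> no
  'tag' -> no
  'bat' -> no
  'fog' -> no
  'tap' -> no
Matches: []
Count: 0

0


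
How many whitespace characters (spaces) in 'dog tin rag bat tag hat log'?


\s matches whitespace characters (spaces, tabs, etc.).
Text: 'dog tin rag bat tag hat log'
This text has 7 words separated by spaces.
Number of spaces = number of words - 1 = 7 - 1 = 6

6


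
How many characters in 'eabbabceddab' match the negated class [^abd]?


Negated class [^abd] matches any char NOT in {a, b, d}
Scanning 'eabbabceddab':
  pos 0: 'e' -> MATCH
  pos 1: 'a' -> no (excluded)
  pos 2: 'b' -> no (excluded)
  pos 3: 'b' -> no (excluded)
  pos 4: 'a' -> no (excluded)
  pos 5: 'b' -> no (excluded)
  pos 6: 'c' -> MATCH
  pos 7: 'e' -> MATCH
  pos 8: 'd' -> no (excluded)
  pos 9: 'd' -> no (excluded)
  pos 10: 'a' -> no (excluded)
  pos 11: 'b' -> no (excluded)
Total matches: 3

3


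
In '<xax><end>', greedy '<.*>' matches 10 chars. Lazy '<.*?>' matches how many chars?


Greedy '<.*>' tries to match as MUCH as possible.
Lazy '<.*?>' tries to match as LITTLE as possible.

String: '<xax><end>'
Greedy '<.*>' starts at first '<' and extends to the LAST '>': '<xax><end>' (10 chars)
Lazy '<.*?>' starts at first '<' and stops at the FIRST '>': '<xax>' (5 chars)

5


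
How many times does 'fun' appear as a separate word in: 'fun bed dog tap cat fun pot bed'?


Scanning each word for exact match 'fun':
  Word 1: 'fun' -> MATCH
  Word 2: 'bed' -> no
  Word 3: 'dog' -> no
  Word 4: 'tap' -> no
  Word 5: 'cat' -> no
  Word 6: 'fun' -> MATCH
  Word 7: 'pot' -> no
  Word 8: 'bed' -> no
Total matches: 2

2


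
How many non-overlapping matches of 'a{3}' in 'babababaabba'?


Pattern 'a{3}' matches exactly 3 consecutive a's (greedy, non-overlapping).
String: 'babababaabba'
Scanning for runs of a's:
  Run at pos 1: 'a' (length 1) -> 0 match(es)
  Run at pos 3: 'a' (length 1) -> 0 match(es)
  Run at pos 5: 'a' (length 1) -> 0 match(es)
  Run at pos 7: 'aa' (length 2) -> 0 match(es)
  Run at pos 11: 'a' (length 1) -> 0 match(es)
Matches found: []
Total: 0

0


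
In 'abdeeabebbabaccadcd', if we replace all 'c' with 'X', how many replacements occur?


re.sub('c', 'X', text) replaces every occurrence of 'c' with 'X'.
Text: 'abdeeabebbabaccadcd'
Scanning for 'c':
  pos 13: 'c' -> replacement #1
  pos 14: 'c' -> replacement #2
  pos 17: 'c' -> replacement #3
Total replacements: 3

3


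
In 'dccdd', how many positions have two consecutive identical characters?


Looking for consecutive identical characters in 'dccdd':
  pos 0-1: 'd' vs 'c' -> different
  pos 1-2: 'c' vs 'c' -> MATCH ('cc')
  pos 2-3: 'c' vs 'd' -> different
  pos 3-4: 'd' vs 'd' -> MATCH ('dd')
Consecutive identical pairs: ['cc', 'dd']
Count: 2

2


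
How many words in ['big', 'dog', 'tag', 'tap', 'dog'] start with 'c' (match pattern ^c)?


Pattern ^c anchors to start of word. Check which words begin with 'c':
  'big' -> no
  'dog' -> no
  'tag' -> no
  'tap' -> no
  'dog' -> no
Matching words: []
Count: 0

0


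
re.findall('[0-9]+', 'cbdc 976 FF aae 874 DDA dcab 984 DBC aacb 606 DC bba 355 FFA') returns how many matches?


Pattern '[0-9]+' finds one or more digits.
Text: 'cbdc 976 FF aae 874 DDA dcab 984 DBC aacb 606 DC bba 355 FFA'
Scanning for matches:
  Match 1: '976'
  Match 2: '874'
  Match 3: '984'
  Match 4: '606'
  Match 5: '355'
Total matches: 5

5


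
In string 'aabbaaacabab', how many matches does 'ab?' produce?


Pattern 'ab?' matches 'a' optionally followed by 'b'.
String: 'aabbaaacabab'
Scanning left to right for 'a' then checking next char:
  Match 1: 'a' (a not followed by b)
  Match 2: 'ab' (a followed by b)
  Match 3: 'a' (a not followed by b)
  Match 4: 'a' (a not followed by b)
  Match 5: 'a' (a not followed by b)
  Match 6: 'ab' (a followed by b)
  Match 7: 'ab' (a followed by b)
Total matches: 7

7


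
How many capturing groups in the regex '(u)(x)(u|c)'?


To count capturing groups, count each '(' that starts a group.
Pattern: '(u)(x)(u|c)'
Walking through the pattern:
  Position 0: '(' -> group #1
  Position 3: '(' -> group #2
  Position 6: '(' -> group #3
Total capturing groups: 3

3


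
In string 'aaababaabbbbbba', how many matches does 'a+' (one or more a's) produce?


Pattern 'a+' matches one or more consecutive a's.
String: 'aaababaabbbbbba'
Scanning for runs of a:
  Match 1: 'aaa' (length 3)
  Match 2: 'a' (length 1)
  Match 3: 'aa' (length 2)
  Match 4: 'a' (length 1)
Total matches: 4

4


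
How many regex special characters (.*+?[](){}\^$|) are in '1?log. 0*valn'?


Regex special characters are: . * + ? [ ] ( ) { } \ ^ $ |
Scanning '1?log. 0*valn':
  pos 1: '?' -> SPECIAL
  pos 5: '.' -> SPECIAL
  pos 8: '*' -> SPECIAL
Special chars found: ['?', '.', '*']
Total: 3

3


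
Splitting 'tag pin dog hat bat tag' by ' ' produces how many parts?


Splitting by ' ' breaks the string at each occurrence of the separator.
Text: 'tag pin dog hat bat tag'
Parts after split:
  Part 1: 'tag'
  Part 2: 'pin'
  Part 3: 'dog'
  Part 4: 'hat'
  Part 5: 'bat'
  Part 6: 'tag'
Total parts: 6

6


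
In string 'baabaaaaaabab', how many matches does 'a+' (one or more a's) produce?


Pattern 'a+' matches one or more consecutive a's.
String: 'baabaaaaaabab'
Scanning for runs of a:
  Match 1: 'aa' (length 2)
  Match 2: 'aaaaaa' (length 6)
  Match 3: 'a' (length 1)
Total matches: 3

3


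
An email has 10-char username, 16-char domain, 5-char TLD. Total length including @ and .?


An email address has format: username@domain.tld
Username length: 10
'@' character: 1
Domain length: 16
'.' character: 1
TLD length: 5
Total = 10 + 1 + 16 + 1 + 5 = 33

33


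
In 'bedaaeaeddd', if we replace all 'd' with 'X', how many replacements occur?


re.sub('d', 'X', text) replaces every occurrence of 'd' with 'X'.
Text: 'bedaaeaeddd'
Scanning for 'd':
  pos 2: 'd' -> replacement #1
  pos 8: 'd' -> replacement #2
  pos 9: 'd' -> replacement #3
  pos 10: 'd' -> replacement #4
Total replacements: 4

4


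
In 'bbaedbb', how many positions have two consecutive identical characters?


Looking for consecutive identical characters in 'bbaedbb':
  pos 0-1: 'b' vs 'b' -> MATCH ('bb')
  pos 1-2: 'b' vs 'a' -> different
  pos 2-3: 'a' vs 'e' -> different
  pos 3-4: 'e' vs 'd' -> different
  pos 4-5: 'd' vs 'b' -> different
  pos 5-6: 'b' vs 'b' -> MATCH ('bb')
Consecutive identical pairs: ['bb', 'bb']
Count: 2

2


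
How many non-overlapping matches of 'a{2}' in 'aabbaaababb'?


Pattern 'a{2}' matches exactly 2 consecutive a's (greedy, non-overlapping).
String: 'aabbaaababb'
Scanning for runs of a's:
  Run at pos 0: 'aa' (length 2) -> 1 match(es)
  Run at pos 4: 'aaa' (length 3) -> 1 match(es)
  Run at pos 8: 'a' (length 1) -> 0 match(es)
Matches found: ['aa', 'aa']
Total: 2

2


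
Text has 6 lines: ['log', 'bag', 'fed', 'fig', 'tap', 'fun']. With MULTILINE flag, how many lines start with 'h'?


With MULTILINE flag, ^ matches the start of each line.
Lines: ['log', 'bag', 'fed', 'fig', 'tap', 'fun']
Checking which lines start with 'h':
  Line 1: 'log' -> no
  Line 2: 'bag' -> no
  Line 3: 'fed' -> no
  Line 4: 'fig' -> no
  Line 5: 'tap' -> no
  Line 6: 'fun' -> no
Matching lines: []
Count: 0

0


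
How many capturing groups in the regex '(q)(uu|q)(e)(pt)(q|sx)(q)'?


To count capturing groups, count each '(' that starts a group.
Pattern: '(q)(uu|q)(e)(pt)(q|sx)(q)'
Walking through the pattern:
  Position 0: '(' -> group #1
  Position 3: '(' -> group #2
  Position 9: '(' -> group #3
  Position 12: '(' -> group #4
  Position 16: '(' -> group #5
  Position 22: '(' -> group #6
Total capturing groups: 6

6


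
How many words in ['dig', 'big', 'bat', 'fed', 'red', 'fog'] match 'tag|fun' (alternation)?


Alternation 'tag|fun' matches either 'tag' or 'fun'.
Checking each word:
  'dig' -> no
  'big' -> no
  'bat' -> no
  'fed' -> no
  'red' -> no
  'fog' -> no
Matches: []
Count: 0

0


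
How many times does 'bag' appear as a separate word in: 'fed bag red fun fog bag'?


Scanning each word for exact match 'bag':
  Word 1: 'fed' -> no
  Word 2: 'bag' -> MATCH
  Word 3: 'red' -> no
  Word 4: 'fun' -> no
  Word 5: 'fog' -> no
  Word 6: 'bag' -> MATCH
Total matches: 2

2


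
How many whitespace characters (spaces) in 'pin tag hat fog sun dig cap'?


\s matches whitespace characters (spaces, tabs, etc.).
Text: 'pin tag hat fog sun dig cap'
This text has 7 words separated by spaces.
Number of spaces = number of words - 1 = 7 - 1 = 6

6


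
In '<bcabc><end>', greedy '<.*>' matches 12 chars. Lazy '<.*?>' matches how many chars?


Greedy '<.*>' tries to match as MUCH as possible.
Lazy '<.*?>' tries to match as LITTLE as possible.

String: '<bcabc><end>'
Greedy '<.*>' starts at first '<' and extends to the LAST '>': '<bcabc><end>' (12 chars)
Lazy '<.*?>' starts at first '<' and stops at the FIRST '>': '<bcabc>' (7 chars)

7


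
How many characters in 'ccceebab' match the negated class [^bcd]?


Negated class [^bcd] matches any char NOT in {b, c, d}
Scanning 'ccceebab':
  pos 0: 'c' -> no (excluded)
  pos 1: 'c' -> no (excluded)
  pos 2: 'c' -> no (excluded)
  pos 3: 'e' -> MATCH
  pos 4: 'e' -> MATCH
  pos 5: 'b' -> no (excluded)
  pos 6: 'a' -> MATCH
  pos 7: 'b' -> no (excluded)
Total matches: 3

3


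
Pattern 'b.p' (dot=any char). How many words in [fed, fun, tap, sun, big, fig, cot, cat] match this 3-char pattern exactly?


Pattern 'b.p' means: starts with 'b', any single char, ends with 'p'.
Checking each word (must be exactly 3 chars):
  'fed' (len=3): no
  'fun' (len=3): no
  'tap' (len=3): no
  'sun' (len=3): no
  'big' (len=3): no
  'fig' (len=3): no
  'cot' (len=3): no
  'cat' (len=3): no
Matching words: []
Total: 0

0


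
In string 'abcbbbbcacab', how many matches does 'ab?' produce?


Pattern 'ab?' matches 'a' optionally followed by 'b'.
String: 'abcbbbbcacab'
Scanning left to right for 'a' then checking next char:
  Match 1: 'ab' (a followed by b)
  Match 2: 'a' (a not followed by b)
  Match 3: 'ab' (a followed by b)
Total matches: 3

3


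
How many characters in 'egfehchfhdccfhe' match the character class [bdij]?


Character class [bdij] matches any of: {b, d, i, j}
Scanning string 'egfehchfhdccfhe' character by character:
  pos 0: 'e' -> no
  pos 1: 'g' -> no
  pos 2: 'f' -> no
  pos 3: 'e' -> no
  pos 4: 'h' -> no
  pos 5: 'c' -> no
  pos 6: 'h' -> no
  pos 7: 'f' -> no
  pos 8: 'h' -> no
  pos 9: 'd' -> MATCH
  pos 10: 'c' -> no
  pos 11: 'c' -> no
  pos 12: 'f' -> no
  pos 13: 'h' -> no
  pos 14: 'e' -> no
Total matches: 1

1


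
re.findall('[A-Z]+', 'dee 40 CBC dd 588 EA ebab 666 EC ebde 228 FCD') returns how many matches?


Pattern '[A-Z]+' finds one or more uppercase letters.
Text: 'dee 40 CBC dd 588 EA ebab 666 EC ebde 228 FCD'
Scanning for matches:
  Match 1: 'CBC'
  Match 2: 'EA'
  Match 3: 'EC'
  Match 4: 'FCD'
Total matches: 4

4


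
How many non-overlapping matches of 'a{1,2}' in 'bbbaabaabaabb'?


Pattern 'a{1,2}' matches between 1 and 2 consecutive a's (greedy).
String: 'bbbaabaabaabb'
Finding runs of a's and applying greedy matching:
  Run at pos 3: 'aa' (length 2)
  Run at pos 6: 'aa' (length 2)
  Run at pos 9: 'aa' (length 2)
Matches: ['aa', 'aa', 'aa']
Count: 3

3


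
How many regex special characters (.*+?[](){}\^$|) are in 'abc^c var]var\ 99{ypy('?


Regex special characters are: . * + ? [ ] ( ) { } \ ^ $ |
Scanning 'abc^c var]var\ 99{ypy(':
  pos 3: '^' -> SPECIAL
  pos 9: ']' -> SPECIAL
  pos 13: '\' -> SPECIAL
  pos 17: '{' -> SPECIAL
  pos 21: '(' -> SPECIAL
Special chars found: ['^', ']', '\\', '{', '(']
Total: 5

5


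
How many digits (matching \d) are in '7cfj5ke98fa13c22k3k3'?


\d matches any digit 0-9.
Scanning '7cfj5ke98fa13c22k3k3':
  pos 0: '7' -> DIGIT
  pos 4: '5' -> DIGIT
  pos 7: '9' -> DIGIT
  pos 8: '8' -> DIGIT
  pos 11: '1' -> DIGIT
  pos 12: '3' -> DIGIT
  pos 14: '2' -> DIGIT
  pos 15: '2' -> DIGIT
  pos 17: '3' -> DIGIT
  pos 19: '3' -> DIGIT
Digits found: ['7', '5', '9', '8', '1', '3', '2', '2', '3', '3']
Total: 10

10


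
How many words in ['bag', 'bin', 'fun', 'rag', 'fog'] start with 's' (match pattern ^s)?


Pattern ^s anchors to start of word. Check which words begin with 's':
  'bag' -> no
  'bin' -> no
  'fun' -> no
  'rag' -> no
  'fog' -> no
Matching words: []
Count: 0

0


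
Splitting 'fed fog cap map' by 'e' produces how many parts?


Splitting by 'e' breaks the string at each occurrence of the separator.
Text: 'fed fog cap map'
Parts after split:
  Part 1: 'f'
  Part 2: 'd fog cap map'
Total parts: 2

2


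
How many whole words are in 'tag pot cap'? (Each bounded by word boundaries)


Word boundaries (\b) mark the start/end of each word.
Text: 'tag pot cap'
Splitting by whitespace:
  Word 1: 'tag'
  Word 2: 'pot'
  Word 3: 'cap'
Total whole words: 3

3


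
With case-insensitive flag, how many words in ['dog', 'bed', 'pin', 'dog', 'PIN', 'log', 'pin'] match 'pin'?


Case-insensitive matching: compare each word's lowercase form to 'pin'.
  'dog' -> lower='dog' -> no
  'bed' -> lower='bed' -> no
  'pin' -> lower='pin' -> MATCH
  'dog' -> lower='dog' -> no
  'PIN' -> lower='pin' -> MATCH
  'log' -> lower='log' -> no
  'pin' -> lower='pin' -> MATCH
Matches: ['pin', 'PIN', 'pin']
Count: 3

3


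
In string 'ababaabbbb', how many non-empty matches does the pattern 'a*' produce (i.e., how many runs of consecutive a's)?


Pattern 'a*' matches zero or more a's. We want non-empty runs of consecutive a's.
String: 'ababaabbbb'
Walking through the string to find runs of a's:
  Run 1: positions 0-0 -> 'a'
  Run 2: positions 2-2 -> 'a'
  Run 3: positions 4-5 -> 'aa'
Non-empty runs found: ['a', 'a', 'aa']
Count: 3

3


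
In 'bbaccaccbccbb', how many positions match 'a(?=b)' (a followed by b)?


Lookahead 'a(?=b)' matches 'a' only when followed by 'b'.
String: 'bbaccaccbccbb'
Checking each position where char is 'a':
  pos 2: 'a' -> no (next='c')
  pos 5: 'a' -> no (next='c')
Matching positions: []
Count: 0

0


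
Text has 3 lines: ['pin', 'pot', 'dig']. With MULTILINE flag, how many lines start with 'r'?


With MULTILINE flag, ^ matches the start of each line.
Lines: ['pin', 'pot', 'dig']
Checking which lines start with 'r':
  Line 1: 'pin' -> no
  Line 2: 'pot' -> no
  Line 3: 'dig' -> no
Matching lines: []
Count: 0

0


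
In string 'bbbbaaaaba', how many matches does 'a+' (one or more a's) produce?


Pattern 'a+' matches one or more consecutive a's.
String: 'bbbbaaaaba'
Scanning for runs of a:
  Match 1: 'aaaa' (length 4)
  Match 2: 'a' (length 1)
Total matches: 2

2


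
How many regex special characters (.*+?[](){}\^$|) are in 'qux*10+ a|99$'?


Regex special characters are: . * + ? [ ] ( ) { } \ ^ $ |
Scanning 'qux*10+ a|99$':
  pos 3: '*' -> SPECIAL
  pos 6: '+' -> SPECIAL
  pos 9: '|' -> SPECIAL
  pos 12: '$' -> SPECIAL
Special chars found: ['*', '+', '|', '$']
Total: 4

4


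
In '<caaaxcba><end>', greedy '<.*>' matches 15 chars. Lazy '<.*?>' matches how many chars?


Greedy '<.*>' tries to match as MUCH as possible.
Lazy '<.*?>' tries to match as LITTLE as possible.

String: '<caaaxcba><end>'
Greedy '<.*>' starts at first '<' and extends to the LAST '>': '<caaaxcba><end>' (15 chars)
Lazy '<.*?>' starts at first '<' and stops at the FIRST '>': '<caaaxcba>' (10 chars)

10


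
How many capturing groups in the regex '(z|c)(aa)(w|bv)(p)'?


To count capturing groups, count each '(' that starts a group.
Pattern: '(z|c)(aa)(w|bv)(p)'
Walking through the pattern:
  Position 0: '(' -> group #1
  Position 5: '(' -> group #2
  Position 9: '(' -> group #3
  Position 15: '(' -> group #4
Total capturing groups: 4

4


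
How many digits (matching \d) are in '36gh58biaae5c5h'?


\d matches any digit 0-9.
Scanning '36gh58biaae5c5h':
  pos 0: '3' -> DIGIT
  pos 1: '6' -> DIGIT
  pos 4: '5' -> DIGIT
  pos 5: '8' -> DIGIT
  pos 11: '5' -> DIGIT
  pos 13: '5' -> DIGIT
Digits found: ['3', '6', '5', '8', '5', '5']
Total: 6

6


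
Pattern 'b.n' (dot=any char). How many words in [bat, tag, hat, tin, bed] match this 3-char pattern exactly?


Pattern 'b.n' means: starts with 'b', any single char, ends with 'n'.
Checking each word (must be exactly 3 chars):
  'bat' (len=3): no
  'tag' (len=3): no
  'hat' (len=3): no
  'tin' (len=3): no
  'bed' (len=3): no
Matching words: []
Total: 0

0


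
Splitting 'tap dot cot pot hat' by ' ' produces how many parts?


Splitting by ' ' breaks the string at each occurrence of the separator.
Text: 'tap dot cot pot hat'
Parts after split:
  Part 1: 'tap'
  Part 2: 'dot'
  Part 3: 'cot'
  Part 4: 'pot'
  Part 5: 'hat'
Total parts: 5

5


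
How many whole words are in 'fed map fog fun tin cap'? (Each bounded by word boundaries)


Word boundaries (\b) mark the start/end of each word.
Text: 'fed map fog fun tin cap'
Splitting by whitespace:
  Word 1: 'fed'
  Word 2: 'map'
  Word 3: 'fog'
  Word 4: 'fun'
  Word 5: 'tin'
  Word 6: 'cap'
Total whole words: 6

6


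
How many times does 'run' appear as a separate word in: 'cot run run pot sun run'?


Scanning each word for exact match 'run':
  Word 1: 'cot' -> no
  Word 2: 'run' -> MATCH
  Word 3: 'run' -> MATCH
  Word 4: 'pot' -> no
  Word 5: 'sun' -> no
  Word 6: 'run' -> MATCH
Total matches: 3

3


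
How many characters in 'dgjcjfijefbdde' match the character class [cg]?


Character class [cg] matches any of: {c, g}
Scanning string 'dgjcjfijefbdde' character by character:
  pos 0: 'd' -> no
  pos 1: 'g' -> MATCH
  pos 2: 'j' -> no
  pos 3: 'c' -> MATCH
  pos 4: 'j' -> no
  pos 5: 'f' -> no
  pos 6: 'i' -> no
  pos 7: 'j' -> no
  pos 8: 'e' -> no
  pos 9: 'f' -> no
  pos 10: 'b' -> no
  pos 11: 'd' -> no
  pos 12: 'd' -> no
  pos 13: 'e' -> no
Total matches: 2

2


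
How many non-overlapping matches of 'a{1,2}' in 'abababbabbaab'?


Pattern 'a{1,2}' matches between 1 and 2 consecutive a's (greedy).
String: 'abababbabbaab'
Finding runs of a's and applying greedy matching:
  Run at pos 0: 'a' (length 1)
  Run at pos 2: 'a' (length 1)
  Run at pos 4: 'a' (length 1)
  Run at pos 7: 'a' (length 1)
  Run at pos 10: 'aa' (length 2)
Matches: ['a', 'a', 'a', 'a', 'aa']
Count: 5

5


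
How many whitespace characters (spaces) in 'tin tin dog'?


\s matches whitespace characters (spaces, tabs, etc.).
Text: 'tin tin dog'
This text has 3 words separated by spaces.
Number of spaces = number of words - 1 = 3 - 1 = 2

2


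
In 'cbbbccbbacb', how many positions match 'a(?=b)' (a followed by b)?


Lookahead 'a(?=b)' matches 'a' only when followed by 'b'.
String: 'cbbbccbbacb'
Checking each position where char is 'a':
  pos 8: 'a' -> no (next='c')
Matching positions: []
Count: 0

0


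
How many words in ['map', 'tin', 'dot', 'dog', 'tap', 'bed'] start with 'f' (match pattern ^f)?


Pattern ^f anchors to start of word. Check which words begin with 'f':
  'map' -> no
  'tin' -> no
  'dot' -> no
  'dog' -> no
  'tap' -> no
  'bed' -> no
Matching words: []
Count: 0

0


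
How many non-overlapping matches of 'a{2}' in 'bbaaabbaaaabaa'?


Pattern 'a{2}' matches exactly 2 consecutive a's (greedy, non-overlapping).
String: 'bbaaabbaaaabaa'
Scanning for runs of a's:
  Run at pos 2: 'aaa' (length 3) -> 1 match(es)
  Run at pos 7: 'aaaa' (length 4) -> 2 match(es)
  Run at pos 12: 'aa' (length 2) -> 1 match(es)
Matches found: ['aa', 'aa', 'aa', 'aa']
Total: 4

4


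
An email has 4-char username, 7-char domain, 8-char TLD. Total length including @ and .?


An email address has format: username@domain.tld
Username length: 4
'@' character: 1
Domain length: 7
'.' character: 1
TLD length: 8
Total = 4 + 1 + 7 + 1 + 8 = 21

21


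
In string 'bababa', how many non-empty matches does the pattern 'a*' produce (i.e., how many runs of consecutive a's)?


Pattern 'a*' matches zero or more a's. We want non-empty runs of consecutive a's.
String: 'bababa'
Walking through the string to find runs of a's:
  Run 1: positions 1-1 -> 'a'
  Run 2: positions 3-3 -> 'a'
  Run 3: positions 5-5 -> 'a'
Non-empty runs found: ['a', 'a', 'a']
Count: 3

3


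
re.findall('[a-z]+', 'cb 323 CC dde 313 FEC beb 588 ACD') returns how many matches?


Pattern '[a-z]+' finds one or more lowercase letters.
Text: 'cb 323 CC dde 313 FEC beb 588 ACD'
Scanning for matches:
  Match 1: 'cb'
  Match 2: 'dde'
  Match 3: 'beb'
Total matches: 3

3


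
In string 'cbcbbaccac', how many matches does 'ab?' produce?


Pattern 'ab?' matches 'a' optionally followed by 'b'.
String: 'cbcbbaccac'
Scanning left to right for 'a' then checking next char:
  Match 1: 'a' (a not followed by b)
  Match 2: 'a' (a not followed by b)
Total matches: 2

2


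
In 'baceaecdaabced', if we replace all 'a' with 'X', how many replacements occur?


re.sub('a', 'X', text) replaces every occurrence of 'a' with 'X'.
Text: 'baceaecdaabced'
Scanning for 'a':
  pos 1: 'a' -> replacement #1
  pos 4: 'a' -> replacement #2
  pos 8: 'a' -> replacement #3
  pos 9: 'a' -> replacement #4
Total replacements: 4

4


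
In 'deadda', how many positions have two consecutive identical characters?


Looking for consecutive identical characters in 'deadda':
  pos 0-1: 'd' vs 'e' -> different
  pos 1-2: 'e' vs 'a' -> different
  pos 2-3: 'a' vs 'd' -> different
  pos 3-4: 'd' vs 'd' -> MATCH ('dd')
  pos 4-5: 'd' vs 'a' -> different
Consecutive identical pairs: ['dd']
Count: 1

1


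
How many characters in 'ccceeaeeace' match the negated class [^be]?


Negated class [^be] matches any char NOT in {b, e}
Scanning 'ccceeaeeace':
  pos 0: 'c' -> MATCH
  pos 1: 'c' -> MATCH
  pos 2: 'c' -> MATCH
  pos 3: 'e' -> no (excluded)
  pos 4: 'e' -> no (excluded)
  pos 5: 'a' -> MATCH
  pos 6: 'e' -> no (excluded)
  pos 7: 'e' -> no (excluded)
  pos 8: 'a' -> MATCH
  pos 9: 'c' -> MATCH
  pos 10: 'e' -> no (excluded)
Total matches: 6

6


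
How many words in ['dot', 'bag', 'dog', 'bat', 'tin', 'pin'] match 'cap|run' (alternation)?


Alternation 'cap|run' matches either 'cap' or 'run'.
Checking each word:
  'dot' -> no
  'bag' -> no
  'dog' -> no
  'bat' -> no
  'tin' -> no
  'pin' -> no
Matches: []
Count: 0

0


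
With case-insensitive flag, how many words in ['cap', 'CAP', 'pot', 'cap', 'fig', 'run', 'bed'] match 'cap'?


Case-insensitive matching: compare each word's lowercase form to 'cap'.
  'cap' -> lower='cap' -> MATCH
  'CAP' -> lower='cap' -> MATCH
  'pot' -> lower='pot' -> no
  'cap' -> lower='cap' -> MATCH
  'fig' -> lower='fig' -> no
  'run' -> lower='run' -> no
  'bed' -> lower='bed' -> no
Matches: ['cap', 'CAP', 'cap']
Count: 3

3


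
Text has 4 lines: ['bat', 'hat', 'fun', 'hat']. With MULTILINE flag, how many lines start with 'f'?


With MULTILINE flag, ^ matches the start of each line.
Lines: ['bat', 'hat', 'fun', 'hat']
Checking which lines start with 'f':
  Line 1: 'bat' -> no
  Line 2: 'hat' -> no
  Line 3: 'fun' -> MATCH
  Line 4: 'hat' -> no
Matching lines: ['fun']
Count: 1

1


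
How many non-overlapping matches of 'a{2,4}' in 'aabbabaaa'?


Pattern 'a{2,4}' matches between 2 and 4 consecutive a's (greedy).
String: 'aabbabaaa'
Finding runs of a's and applying greedy matching:
  Run at pos 0: 'aa' (length 2)
  Run at pos 4: 'a' (length 1)
  Run at pos 6: 'aaa' (length 3)
Matches: ['aa', 'aaa']
Count: 2

2


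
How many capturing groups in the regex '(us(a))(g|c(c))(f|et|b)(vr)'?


To count capturing groups, count each '(' that starts a group.
Pattern: '(us(a))(g|c(c))(f|et|b)(vr)'
Walking through the pattern:
  Position 0: '(' -> group #1
  Position 3: '(' -> group #2
  Position 7: '(' -> group #3
  Position 11: '(' -> group #4
  Position 15: '(' -> group #5
  Position 23: '(' -> group #6
Total capturing groups: 6

6


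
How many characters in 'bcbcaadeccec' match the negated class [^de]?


Negated class [^de] matches any char NOT in {d, e}
Scanning 'bcbcaadeccec':
  pos 0: 'b' -> MATCH
  pos 1: 'c' -> MATCH
  pos 2: 'b' -> MATCH
  pos 3: 'c' -> MATCH
  pos 4: 'a' -> MATCH
  pos 5: 'a' -> MATCH
  pos 6: 'd' -> no (excluded)
  pos 7: 'e' -> no (excluded)
  pos 8: 'c' -> MATCH
  pos 9: 'c' -> MATCH
  pos 10: 'e' -> no (excluded)
  pos 11: 'c' -> MATCH
Total matches: 9

9


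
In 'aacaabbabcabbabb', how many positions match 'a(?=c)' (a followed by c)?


Lookahead 'a(?=c)' matches 'a' only when followed by 'c'.
String: 'aacaabbabcabbabb'
Checking each position where char is 'a':
  pos 0: 'a' -> no (next='a')
  pos 1: 'a' -> MATCH (next='c')
  pos 3: 'a' -> no (next='a')
  pos 4: 'a' -> no (next='b')
  pos 7: 'a' -> no (next='b')
  pos 10: 'a' -> no (next='b')
  pos 13: 'a' -> no (next='b')
Matching positions: [1]
Count: 1

1


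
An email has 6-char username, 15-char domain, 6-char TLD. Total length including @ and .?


An email address has format: username@domain.tld
Username length: 6
'@' character: 1
Domain length: 15
'.' character: 1
TLD length: 6
Total = 6 + 1 + 15 + 1 + 6 = 29

29


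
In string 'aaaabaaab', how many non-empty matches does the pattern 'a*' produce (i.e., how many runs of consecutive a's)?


Pattern 'a*' matches zero or more a's. We want non-empty runs of consecutive a's.
String: 'aaaabaaab'
Walking through the string to find runs of a's:
  Run 1: positions 0-3 -> 'aaaa'
  Run 2: positions 5-7 -> 'aaa'
Non-empty runs found: ['aaaa', 'aaa']
Count: 2

2


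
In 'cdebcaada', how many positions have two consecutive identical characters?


Looking for consecutive identical characters in 'cdebcaada':
  pos 0-1: 'c' vs 'd' -> different
  pos 1-2: 'd' vs 'e' -> different
  pos 2-3: 'e' vs 'b' -> different
  pos 3-4: 'b' vs 'c' -> different
  pos 4-5: 'c' vs 'a' -> different
  pos 5-6: 'a' vs 'a' -> MATCH ('aa')
  pos 6-7: 'a' vs 'd' -> different
  pos 7-8: 'd' vs 'a' -> different
Consecutive identical pairs: ['aa']
Count: 1

1


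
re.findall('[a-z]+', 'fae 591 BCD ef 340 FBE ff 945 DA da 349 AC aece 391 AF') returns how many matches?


Pattern '[a-z]+' finds one or more lowercase letters.
Text: 'fae 591 BCD ef 340 FBE ff 945 DA da 349 AC aece 391 AF'
Scanning for matches:
  Match 1: 'fae'
  Match 2: 'ef'
  Match 3: 'ff'
  Match 4: 'da'
  Match 5: 'aece'
Total matches: 5

5


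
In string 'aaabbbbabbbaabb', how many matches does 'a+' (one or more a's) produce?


Pattern 'a+' matches one or more consecutive a's.
String: 'aaabbbbabbbaabb'
Scanning for runs of a:
  Match 1: 'aaa' (length 3)
  Match 2: 'a' (length 1)
  Match 3: 'aa' (length 2)
Total matches: 3

3


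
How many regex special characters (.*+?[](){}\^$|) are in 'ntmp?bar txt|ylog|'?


Regex special characters are: . * + ? [ ] ( ) { } \ ^ $ |
Scanning 'ntmp?bar txt|ylog|':
  pos 4: '?' -> SPECIAL
  pos 12: '|' -> SPECIAL
  pos 17: '|' -> SPECIAL
Special chars found: ['?', '|', '|']
Total: 3

3


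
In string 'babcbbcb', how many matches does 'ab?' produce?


Pattern 'ab?' matches 'a' optionally followed by 'b'.
String: 'babcbbcb'
Scanning left to right for 'a' then checking next char:
  Match 1: 'ab' (a followed by b)
Total matches: 1

1


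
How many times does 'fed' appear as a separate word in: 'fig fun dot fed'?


Scanning each word for exact match 'fed':
  Word 1: 'fig' -> no
  Word 2: 'fun' -> no
  Word 3: 'dot' -> no
  Word 4: 'fed' -> MATCH
Total matches: 1

1


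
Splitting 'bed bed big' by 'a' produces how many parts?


Splitting by 'a' breaks the string at each occurrence of the separator.
Text: 'bed bed big'
Parts after split:
  Part 1: 'bed bed big'
Total parts: 1

1


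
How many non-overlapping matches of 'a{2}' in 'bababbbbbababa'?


Pattern 'a{2}' matches exactly 2 consecutive a's (greedy, non-overlapping).
String: 'bababbbbbababa'
Scanning for runs of a's:
  Run at pos 1: 'a' (length 1) -> 0 match(es)
  Run at pos 3: 'a' (length 1) -> 0 match(es)
  Run at pos 9: 'a' (length 1) -> 0 match(es)
  Run at pos 11: 'a' (length 1) -> 0 match(es)
  Run at pos 13: 'a' (length 1) -> 0 match(es)
Matches found: []
Total: 0

0


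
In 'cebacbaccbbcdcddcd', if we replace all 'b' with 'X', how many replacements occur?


re.sub('b', 'X', text) replaces every occurrence of 'b' with 'X'.
Text: 'cebacbaccbbcdcddcd'
Scanning for 'b':
  pos 2: 'b' -> replacement #1
  pos 5: 'b' -> replacement #2
  pos 9: 'b' -> replacement #3
  pos 10: 'b' -> replacement #4
Total replacements: 4

4


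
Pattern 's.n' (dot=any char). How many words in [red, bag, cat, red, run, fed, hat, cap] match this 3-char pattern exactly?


Pattern 's.n' means: starts with 's', any single char, ends with 'n'.
Checking each word (must be exactly 3 chars):
  'red' (len=3): no
  'bag' (len=3): no
  'cat' (len=3): no
  'red' (len=3): no
  'run' (len=3): no
  'fed' (len=3): no
  'hat' (len=3): no
  'cap' (len=3): no
Matching words: []
Total: 0

0


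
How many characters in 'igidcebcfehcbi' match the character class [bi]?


Character class [bi] matches any of: {b, i}
Scanning string 'igidcebcfehcbi' character by character:
  pos 0: 'i' -> MATCH
  pos 1: 'g' -> no
  pos 2: 'i' -> MATCH
  pos 3: 'd' -> no
  pos 4: 'c' -> no
  pos 5: 'e' -> no
  pos 6: 'b' -> MATCH
  pos 7: 'c' -> no
  pos 8: 'f' -> no
  pos 9: 'e' -> no
  pos 10: 'h' -> no
  pos 11: 'c' -> no
  pos 12: 'b' -> MATCH
  pos 13: 'i' -> MATCH
Total matches: 5

5


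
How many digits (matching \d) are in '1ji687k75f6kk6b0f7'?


\d matches any digit 0-9.
Scanning '1ji687k75f6kk6b0f7':
  pos 0: '1' -> DIGIT
  pos 3: '6' -> DIGIT
  pos 4: '8' -> DIGIT
  pos 5: '7' -> DIGIT
  pos 7: '7' -> DIGIT
  pos 8: '5' -> DIGIT
  pos 10: '6' -> DIGIT
  pos 13: '6' -> DIGIT
  pos 15: '0' -> DIGIT
  pos 17: '7' -> DIGIT
Digits found: ['1', '6', '8', '7', '7', '5', '6', '6', '0', '7']
Total: 10

10


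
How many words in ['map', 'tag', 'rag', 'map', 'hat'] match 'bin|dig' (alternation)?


Alternation 'bin|dig' matches either 'bin' or 'dig'.
Checking each word:
  'map' -> no
  'tag' -> no
  'rag' -> no
  'map' -> no
  'hat' -> no
Matches: []
Count: 0

0


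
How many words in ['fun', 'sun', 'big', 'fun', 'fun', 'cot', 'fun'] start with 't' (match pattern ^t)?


Pattern ^t anchors to start of word. Check which words begin with 't':
  'fun' -> no
  'sun' -> no
  'big' -> no
  'fun' -> no
  'fun' -> no
  'cot' -> no
  'fun' -> no
Matching words: []
Count: 0

0


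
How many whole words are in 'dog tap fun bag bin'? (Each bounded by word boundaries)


Word boundaries (\b) mark the start/end of each word.
Text: 'dog tap fun bag bin'
Splitting by whitespace:
  Word 1: 'dog'
  Word 2: 'tap'
  Word 3: 'fun'
  Word 4: 'bag'
  Word 5: 'bin'
Total whole words: 5

5


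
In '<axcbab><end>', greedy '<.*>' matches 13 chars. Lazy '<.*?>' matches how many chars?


Greedy '<.*>' tries to match as MUCH as possible.
Lazy '<.*?>' tries to match as LITTLE as possible.

String: '<axcbab><end>'
Greedy '<.*>' starts at first '<' and extends to the LAST '>': '<axcbab><end>' (13 chars)
Lazy '<.*?>' starts at first '<' and stops at the FIRST '>': '<axcbab>' (8 chars)

8


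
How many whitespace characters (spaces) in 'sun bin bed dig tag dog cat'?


\s matches whitespace characters (spaces, tabs, etc.).
Text: 'sun bin bed dig tag dog cat'
This text has 7 words separated by spaces.
Number of spaces = number of words - 1 = 7 - 1 = 6

6


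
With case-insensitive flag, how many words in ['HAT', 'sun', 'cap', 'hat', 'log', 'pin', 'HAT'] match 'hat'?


Case-insensitive matching: compare each word's lowercase form to 'hat'.
  'HAT' -> lower='hat' -> MATCH
  'sun' -> lower='sun' -> no
  'cap' -> lower='cap' -> no
  'hat' -> lower='hat' -> MATCH
  'log' -> lower='log' -> no
  'pin' -> lower='pin' -> no
  'HAT' -> lower='hat' -> MATCH
Matches: ['HAT', 'hat', 'HAT']
Count: 3

3


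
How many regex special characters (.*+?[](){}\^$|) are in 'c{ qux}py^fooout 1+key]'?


Regex special characters are: . * + ? [ ] ( ) { } \ ^ $ |
Scanning 'c{ qux}py^fooout 1+key]':
  pos 1: '{' -> SPECIAL
  pos 6: '}' -> SPECIAL
  pos 9: '^' -> SPECIAL
  pos 18: '+' -> SPECIAL
  pos 22: ']' -> SPECIAL
Special chars found: ['{', '}', '^', '+', ']']
Total: 5

5


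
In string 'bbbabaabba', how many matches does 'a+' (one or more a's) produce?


Pattern 'a+' matches one or more consecutive a's.
String: 'bbbabaabba'
Scanning for runs of a:
  Match 1: 'a' (length 1)
  Match 2: 'aa' (length 2)
  Match 3: 'a' (length 1)
Total matches: 3

3


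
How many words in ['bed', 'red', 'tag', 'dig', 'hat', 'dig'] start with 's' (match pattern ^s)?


Pattern ^s anchors to start of word. Check which words begin with 's':
  'bed' -> no
  'red' -> no
  'tag' -> no
  'dig' -> no
  'hat' -> no
  'dig' -> no
Matching words: []
Count: 0

0


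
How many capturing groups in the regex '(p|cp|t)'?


To count capturing groups, count each '(' that starts a group.
Pattern: '(p|cp|t)'
Walking through the pattern:
  Position 0: '(' -> group #1
Total capturing groups: 1

1


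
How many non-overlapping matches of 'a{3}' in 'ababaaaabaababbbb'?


Pattern 'a{3}' matches exactly 3 consecutive a's (greedy, non-overlapping).
String: 'ababaaaabaababbbb'
Scanning for runs of a's:
  Run at pos 0: 'a' (length 1) -> 0 match(es)
  Run at pos 2: 'a' (length 1) -> 0 match(es)
  Run at pos 4: 'aaaa' (length 4) -> 1 match(es)
  Run at pos 9: 'aa' (length 2) -> 0 match(es)
  Run at pos 12: 'a' (length 1) -> 0 match(es)
Matches found: ['aaa']
Total: 1

1


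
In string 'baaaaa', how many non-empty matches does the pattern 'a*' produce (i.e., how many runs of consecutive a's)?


Pattern 'a*' matches zero or more a's. We want non-empty runs of consecutive a's.
String: 'baaaaa'
Walking through the string to find runs of a's:
  Run 1: positions 1-5 -> 'aaaaa'
Non-empty runs found: ['aaaaa']
Count: 1

1


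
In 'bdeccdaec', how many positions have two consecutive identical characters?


Looking for consecutive identical characters in 'bdeccdaec':
  pos 0-1: 'b' vs 'd' -> different
  pos 1-2: 'd' vs 'e' -> different
  pos 2-3: 'e' vs 'c' -> different
  pos 3-4: 'c' vs 'c' -> MATCH ('cc')
  pos 4-5: 'c' vs 'd' -> different
  pos 5-6: 'd' vs 'a' -> different
  pos 6-7: 'a' vs 'e' -> different
  pos 7-8: 'e' vs 'c' -> different
Consecutive identical pairs: ['cc']
Count: 1

1


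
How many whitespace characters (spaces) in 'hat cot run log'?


\s matches whitespace characters (spaces, tabs, etc.).
Text: 'hat cot run log'
This text has 4 words separated by spaces.
Number of spaces = number of words - 1 = 4 - 1 = 3

3


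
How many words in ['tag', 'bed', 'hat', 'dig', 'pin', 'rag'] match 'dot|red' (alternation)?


Alternation 'dot|red' matches either 'dot' or 'red'.
Checking each word:
  'tag' -> no
  'bed' -> no
  'hat' -> no
  'dig' -> no
  'pin' -> no
  'rag' -> no
Matches: []
Count: 0

0


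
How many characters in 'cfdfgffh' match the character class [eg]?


Character class [eg] matches any of: {e, g}
Scanning string 'cfdfgffh' character by character:
  pos 0: 'c' -> no
  pos 1: 'f' -> no
  pos 2: 'd' -> no
  pos 3: 'f' -> no
  pos 4: 'g' -> MATCH
  pos 5: 'f' -> no
  pos 6: 'f' -> no
  pos 7: 'h' -> no
Total matches: 1

1


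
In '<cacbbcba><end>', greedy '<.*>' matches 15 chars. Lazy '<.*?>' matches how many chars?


Greedy '<.*>' tries to match as MUCH as possible.
Lazy '<.*?>' tries to match as LITTLE as possible.

String: '<cacbbcba><end>'
Greedy '<.*>' starts at first '<' and extends to the LAST '>': '<cacbbcba><end>' (15 chars)
Lazy '<.*?>' starts at first '<' and stops at the FIRST '>': '<cacbbcba>' (10 chars)

10


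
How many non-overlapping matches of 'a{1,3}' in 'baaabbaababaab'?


Pattern 'a{1,3}' matches between 1 and 3 consecutive a's (greedy).
String: 'baaabbaababaab'
Finding runs of a's and applying greedy matching:
  Run at pos 1: 'aaa' (length 3)
  Run at pos 6: 'aa' (length 2)
  Run at pos 9: 'a' (length 1)
  Run at pos 11: 'aa' (length 2)
Matches: ['aaa', 'aa', 'a', 'aa']
Count: 4

4


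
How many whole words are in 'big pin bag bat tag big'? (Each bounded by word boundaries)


Word boundaries (\b) mark the start/end of each word.
Text: 'big pin bag bat tag big'
Splitting by whitespace:
  Word 1: 'big'
  Word 2: 'pin'
  Word 3: 'bag'
  Word 4: 'bat'
  Word 5: 'tag'
  Word 6: 'big'
Total whole words: 6

6


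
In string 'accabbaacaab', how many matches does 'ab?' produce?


Pattern 'ab?' matches 'a' optionally followed by 'b'.
String: 'accabbaacaab'
Scanning left to right for 'a' then checking next char:
  Match 1: 'a' (a not followed by b)
  Match 2: 'ab' (a followed by b)
  Match 3: 'a' (a not followed by b)
  Match 4: 'a' (a not followed by b)
  Match 5: 'a' (a not followed by b)
  Match 6: 'ab' (a followed by b)
Total matches: 6

6
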